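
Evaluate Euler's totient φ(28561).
26364

Prime factorization: 28561 = 13^4
Using the formula φ(n) = n × Π(1 - 1/p) for each prime factor p:
φ(28561) = 28561 × (1 - 1/13)
φ(28561) = 26364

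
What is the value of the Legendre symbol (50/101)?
(50/101) = 50^{50} mod 101 = -1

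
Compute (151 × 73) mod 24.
7

(151 × 73) = 11023
11023 mod 24 = 7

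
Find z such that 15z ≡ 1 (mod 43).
15^(-1) ≡ 23 (mod 43). Verification: 15 × 23 = 345 ≡ 1 (mod 43)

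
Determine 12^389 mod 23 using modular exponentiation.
Using Fermat: 12^{22} ≡ 1 (mod 23). 389 ≡ 15 (mod 22). So 12^{389} ≡ 12^{15} ≡ 13 (mod 23)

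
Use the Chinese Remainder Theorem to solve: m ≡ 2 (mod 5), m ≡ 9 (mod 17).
M = 5 × 17 = 85. M₁ = 17, y₁ ≡ 3 (mod 5). M₂ = 5, y₂ ≡ 7 (mod 17). m = 2×17×3 + 9×5×7 ≡ 77 (mod 85)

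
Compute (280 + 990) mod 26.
22

(280 + 990) = 1270
1270 mod 26 = 22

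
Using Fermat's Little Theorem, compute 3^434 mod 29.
By Fermat: 3^{28} ≡ 1 (mod 29). 434 ≡ 14 (mod 28). So 3^{434} ≡ 3^{14} ≡ 28 (mod 29)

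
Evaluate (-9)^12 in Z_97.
Using repeated squaring. (-9) ≡ 88 (mod 97). 12 = 8 + 4 (binary 1100). Repeated squaring mod 97: 88^1 ≡ 88; 88^2 ≡ 88² = 7744 ≡ 81; 88^4 ≡ 81² = 6561 ≡ 62; 88^8 ≡ 62² = 3844 ≡ 61. Multiply: (-9)^12 ≡ 88^8 × 88^4 ≡ 61 × 62 (mod 97): 61 × 62 = 3782 ≡ 96. So (-9)^12 ≡ 96 (mod 97).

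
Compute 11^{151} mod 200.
11

Using successive squaring:
Binary expansion of 151: 10010111
Powers of 11 mod 200 (each is the square of the previous):
  11^1 ≡ 11 (mod 200)
  11^2 ≡ 11² = 121 ≡ 121 (mod 200)
  11^4 ≡ 121² = 14641 ≡ 41 (mod 200)
  11^8 ≡ 41² = 1681 ≡ 81 (mod 200)
  11^16 ≡ 81² = 6561 ≡ 161 (mod 200)
  11^32 ≡ 161² = 25921 ≡ 121 (mod 200)
  11^64 ≡ 121² = 14641 ≡ 41 (mod 200)
  11^128 ≡ 41² = 1681 ≡ 81 (mod 200)
151 = 128 + 16 + 4 + 2 + 1, so 11^151 = 11^128 × 11^16 × 11^4 × 11^2 × 11^1 ≡ 81 × 161 × 41 × 121 × 11 (mod 200)
Multiplying step by step:
  81 × 161 = 13041 ≡ 41 (mod 200)
  41 × 41 = 1681 ≡ 81 (mod 200)
  81 × 121 = 9801 ≡ 1 (mod 200)
  1 × 11 = 11 ≡ 11 (mod 200)
Result: 11^151 ≡ 11 (mod 200)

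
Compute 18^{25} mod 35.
18

Using successive squaring:
Binary expansion of 25: 11001
Powers of 18 mod 35 (each is the square of the previous):
  18^1 ≡ 18 (mod 35)
  18^2 ≡ 18² = 324 ≡ 9 (mod 35)
  18^4 ≡ 9² = 81 ≡ 11 (mod 35)
  18^8 ≡ 11² = 121 ≡ 16 (mod 35)
  18^16 ≡ 16² = 256 ≡ 11 (mod 35)
25 = 16 + 8 + 1, so 18^25 = 18^16 × 18^8 × 18^1 ≡ 11 × 16 × 18 (mod 35)
Multiplying step by step:
  11 × 16 = 176 ≡ 1 (mod 35)
  1 × 18 = 18 ≡ 18 (mod 35)
Result: 18^25 ≡ 18 (mod 35)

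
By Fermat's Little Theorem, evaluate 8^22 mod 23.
By Fermat's Little Theorem, 8^{22} ≡ 1 (mod 23) since 23 is prime and gcd(8, 23) = 1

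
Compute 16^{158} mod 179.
25

Using successive squaring:
Binary expansion of 158: 10011110
Powers of 16 mod 179 (each is the square of the previous):
  16^1 ≡ 16 (mod 179)
  16^2 ≡ 16² = 256 ≡ 77 (mod 179)
  16^4 ≡ 77² = 5929 ≡ 22 (mod 179)
  16^8 ≡ 22² = 484 ≡ 126 (mod 179)
  16^16 ≡ 126² = 15876 ≡ 124 (mod 179)
  16^32 ≡ 124² = 15376 ≡ 161 (mod 179)
  16^64 ≡ 161² = 25921 ≡ 145 (mod 179)
  16^128 ≡ 145² = 21025 ≡ 82 (mod 179)
158 = 128 + 16 + 8 + 4 + 2, so 16^158 = 16^128 × 16^16 × 16^8 × 16^4 × 16^2 ≡ 82 × 124 × 126 × 22 × 77 (mod 179)
Multiplying step by step:
  82 × 124 = 10168 ≡ 144 (mod 179)
  144 × 126 = 18144 ≡ 65 (mod 179)
  65 × 22 = 1430 ≡ 177 (mod 179)
  177 × 77 = 13629 ≡ 25 (mod 179)
Result: 16^158 ≡ 25 (mod 179)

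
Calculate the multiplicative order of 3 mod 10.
Powers of 3 mod 10: 3^1≡3, 3^2≡9, 3^3≡7, 3^4≡1. Order = 4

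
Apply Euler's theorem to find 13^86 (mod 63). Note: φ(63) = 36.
By Euler: 13^{36} ≡ 1 (mod 63) since gcd(13, 63) = 1. 86 = 2×36 + 14. So 13^{86} ≡ 13^{14} ≡ 43 (mod 63)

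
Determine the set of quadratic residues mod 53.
QRs mod 53: {1, 4, 6, 7, 9, 10, 11, 13, 15, 16, 17, 24, 25, 28, 29, 36, 37, 38, 40, 42, 43, 44, 46, 47, 49, 52}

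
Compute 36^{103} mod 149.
37

Using successive squaring:
Binary expansion of 103: 1100111
Powers of 36 mod 149 (each is the square of the previous):
  36^1 ≡ 36 (mod 149)
  36^2 ≡ 36² = 1296 ≡ 104 (mod 149)
  36^4 ≡ 104² = 10816 ≡ 88 (mod 149)
  36^8 ≡ 88² = 7744 ≡ 145 (mod 149)
  36^16 ≡ 145² = 21025 ≡ 16 (mod 149)
  36^32 ≡ 16² = 256 ≡ 107 (mod 149)
  36^64 ≡ 107² = 11449 ≡ 125 (mod 149)
103 = 64 + 32 + 4 + 2 + 1, so 36^103 = 36^64 × 36^32 × 36^4 × 36^2 × 36^1 ≡ 125 × 107 × 88 × 104 × 36 (mod 149)
Multiplying step by step:
  125 × 107 = 13375 ≡ 114 (mod 149)
  114 × 88 = 10032 ≡ 49 (mod 149)
  49 × 104 = 5096 ≡ 30 (mod 149)
  30 × 36 = 1080 ≡ 37 (mod 149)
Result: 36^103 ≡ 37 (mod 149)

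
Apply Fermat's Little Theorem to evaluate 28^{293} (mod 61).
8

By Fermat's Little Theorem, a^(p-1) ≡ 1 (mod p) for prime p and gcd(a, p) = 1
Here p = 61, so 28^60 ≡ 1 (mod 61)
We can reduce the exponent: 293 mod 60 = 53
So 28^293 ≡ 28^53 (mod 61)
Computing: 28^53 mod 61 = 8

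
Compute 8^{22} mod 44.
20

Using successive squaring:
Binary expansion of 22: 10110
Powers of 8 mod 44 (each is the square of the previous):
  8^1 ≡ 8 (mod 44)
  8^2 ≡ 8² = 64 ≡ 20 (mod 44)
  8^4 ≡ 20² = 400 ≡ 4 (mod 44)
  8^8 ≡ 4² = 16 ≡ 16 (mod 44)
  8^16 ≡ 16² = 256 ≡ 36 (mod 44)
22 = 16 + 4 + 2, so 8^22 = 8^16 × 8^4 × 8^2 ≡ 36 × 4 × 20 (mod 44)
Multiplying step by step:
  36 × 4 = 144 ≡ 12 (mod 44)
  12 × 20 = 240 ≡ 20 (mod 44)
Result: 8^22 ≡ 20 (mod 44)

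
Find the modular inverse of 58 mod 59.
58^(-1) ≡ 58 (mod 59). Verification: 58 × 58 = 3364 ≡ 1 (mod 59)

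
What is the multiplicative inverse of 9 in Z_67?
9^(-1) ≡ 15 (mod 67). Verification: 9 × 15 = 135 ≡ 1 (mod 67)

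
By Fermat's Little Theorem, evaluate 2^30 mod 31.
By Fermat's Little Theorem, 2^{30} ≡ 1 (mod 31) since 31 is prime and gcd(2, 31) = 1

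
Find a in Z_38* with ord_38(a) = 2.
37 has order 2 mod 38 since 37^{2} ≡ 1 (mod 38) and no smaller power works.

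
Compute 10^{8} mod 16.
0

Using successive squaring:
Binary expansion of 8: 1000
Powers of 10 mod 16 (each is the square of the previous):
  10^1 ≡ 10 (mod 16)
  10^2 ≡ 10² = 100 ≡ 4 (mod 16)
  10^4 ≡ 4² = 16 ≡ 0 (mod 16)
  10^8 ≡ 0² = 0 ≡ 0 (mod 16)
8 is a power of 2, so 10^8 is the last square: ≡ 0 (mod 16)
Result: 10^8 ≡ 0 (mod 16)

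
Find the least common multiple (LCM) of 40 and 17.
680

First find GCD(40, 17) using the Euclidean algorithm:
40 = 2 × 17 + 6
17 = 2 × 6 + 5
6 = 1 × 5 + 1
5 = 5 × 1 + 0
GCD(40, 17) = 1

LCM formula: LCM(a, b) = (a × b) / GCD(a, b)
LCM(40, 17) = (40 × 17) / 1
LCM(40, 17) = 680 / 1
LCM(40, 17) = 680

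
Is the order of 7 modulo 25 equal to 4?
Yes, ord_25(7) = 4.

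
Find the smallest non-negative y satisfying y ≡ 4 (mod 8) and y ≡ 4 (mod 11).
M = 8 × 11 = 88. M₁ = 11, y₁ ≡ 3 (mod 8). M₂ = 8, y₂ ≡ 7 (mod 11). y = 4×11×3 + 4×8×7 ≡ 4 (mod 88)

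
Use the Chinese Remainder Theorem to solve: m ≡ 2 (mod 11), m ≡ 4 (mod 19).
M = 11 × 19 = 209. M₁ = 19, y₁ ≡ 7 (mod 11). M₂ = 11, y₂ ≡ 7 (mod 19). m = 2×19×7 + 4×11×7 ≡ 156 (mod 209)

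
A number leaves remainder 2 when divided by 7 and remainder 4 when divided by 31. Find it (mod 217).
M = 7 × 31 = 217. M₁ = 31, y₁ ≡ 5 (mod 7). M₂ = 7, y₂ ≡ 9 (mod 31). y = 2×31×5 + 4×7×9 ≡ 128 (mod 217)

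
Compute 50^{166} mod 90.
40

Using successive squaring:
Binary expansion of 166: 10100110
Powers of 50 mod 90 (each is the square of the previous):
  50^1 ≡ 50 (mod 90)
  50^2 ≡ 50² = 2500 ≡ 70 (mod 90)
  50^4 ≡ 70² = 4900 ≡ 40 (mod 90)
  50^8 ≡ 40² = 1600 ≡ 70 (mod 90)
  50^16 ≡ 70² = 4900 ≡ 40 (mod 90)
  50^32 ≡ 40² = 1600 ≡ 70 (mod 90)
  50^64 ≡ 70² = 4900 ≡ 40 (mod 90)
  50^128 ≡ 40² = 1600 ≡ 70 (mod 90)
166 = 128 + 32 + 4 + 2, so 50^166 = 50^128 × 50^32 × 50^4 × 50^2 ≡ 70 × 70 × 40 × 70 (mod 90)
Multiplying step by step:
  70 × 70 = 4900 ≡ 40 (mod 90)
  40 × 40 = 1600 ≡ 70 (mod 90)
  70 × 70 = 4900 ≡ 40 (mod 90)
Result: 50^166 ≡ 40 (mod 90)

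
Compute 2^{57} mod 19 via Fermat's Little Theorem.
8

By Fermat's Little Theorem, a^(p-1) ≡ 1 (mod p) for prime p and gcd(a, p) = 1
Here p = 19, so 2^18 ≡ 1 (mod 19)
We can reduce the exponent: 57 mod 18 = 3
So 2^57 ≡ 2^3 (mod 19)
Computing: 2^3 mod 19 = 8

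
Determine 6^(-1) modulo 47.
6^(-1) ≡ 8 (mod 47). Verification: 6 × 8 = 48 ≡ 1 (mod 47)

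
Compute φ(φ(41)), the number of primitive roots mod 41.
Number of primitive roots mod 41 = φ(40) = 16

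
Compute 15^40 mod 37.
Using Fermat: 15^{36} ≡ 1 (mod 37). 40 ≡ 4 (mod 36). So 15^{40} ≡ 15^{4} ≡ 9 (mod 37)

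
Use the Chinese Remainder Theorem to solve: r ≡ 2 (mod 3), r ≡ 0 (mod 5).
M = 3 × 5 = 15. M₁ = 5, y₁ ≡ 2 (mod 3). M₂ = 3, y₂ ≡ 2 (mod 5). r = 2×5×2 + 0×3×2 ≡ 5 (mod 15)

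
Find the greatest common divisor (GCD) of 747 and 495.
9

Using the Euclidean algorithm:
747 = 1 × 495 + 252
495 = 1 × 252 + 243
252 = 1 × 243 + 9
243 = 27 × 9 + 0

GCD(747, 495) = 9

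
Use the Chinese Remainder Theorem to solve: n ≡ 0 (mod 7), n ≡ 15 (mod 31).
M = 7 × 31 = 217. M₁ = 31, y₁ ≡ 5 (mod 7). M₂ = 7, y₂ ≡ 9 (mod 31). n = 0×31×5 + 15×7×9 ≡ 77 (mod 217)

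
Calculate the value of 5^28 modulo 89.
Using repeated squaring. 28 = 16 + 8 + 4 (binary 11100). Repeated squaring mod 89: 5^1 ≡ 5; 5^2 ≡ 5² = 25 ≡ 25; 5^4 ≡ 25² = 625 ≡ 2; 5^8 ≡ 2² = 4 ≡ 4; 5^16 ≡ 4² = 16 ≡ 16. Multiply: 5^28 = 5^16 × 5^8 × 5^4 ≡ 16 × 4 × 2 (mod 89): 16 × 4 = 64 ≡ 64; 64 × 2 = 128 ≡ 39. So 5^28 ≡ 39 (mod 89).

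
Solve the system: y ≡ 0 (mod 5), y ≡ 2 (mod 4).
M = 5 × 4 = 20. M₁ = 4, y₁ ≡ 4 (mod 5). M₂ = 5, y₂ ≡ 1 (mod 4). y = 0×4×4 + 2×5×1 ≡ 10 (mod 20)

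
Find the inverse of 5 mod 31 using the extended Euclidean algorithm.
Extended GCD: 5(-6) + 31(1) = 1. So 5^(-1) ≡ 25 ≡ 25 (mod 31). Verify: 5 × 25 = 125 ≡ 1 (mod 31)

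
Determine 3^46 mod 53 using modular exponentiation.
Using repeated squaring. 46 = 32 + 8 + 4 + 2 (binary 101110). Repeated squaring mod 53: 3^1 ≡ 3; 3^2 ≡ 3² = 9 ≡ 9; 3^4 ≡ 9² = 81 ≡ 28; 3^8 ≡ 28² = 784 ≡ 42; 3^16 ≡ 42² = 1764 ≡ 15; 3^32 ≡ 15² = 225 ≡ 13. Multiply: 3^46 = 3^32 × 3^8 × 3^4 × 3^2 ≡ 13 × 42 × 28 × 9 (mod 53): 13 × 42 = 546 ≡ 16; 16 × 28 = 448 ≡ 24; 24 × 9 = 216 ≡ 4. So 3^46 ≡ 4 (mod 53).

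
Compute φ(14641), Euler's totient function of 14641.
13310

Prime factorization: 14641 = 11^4
Using the formula φ(n) = n × Π(1 - 1/p) for each prime factor p:
φ(14641) = 14641 × (1 - 1/11)
φ(14641) = 13310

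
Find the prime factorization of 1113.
3 × 7 × 53

Divide by primes starting from smallest:
1113 ÷ 3 = 371
371 ÷ 7 = 53
53 ÷ 53 = 1

1113 = 3 × 7 × 53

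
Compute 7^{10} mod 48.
1

Using successive squaring:
Binary expansion of 10: 1010
Powers of 7 mod 48 (each is the square of the previous):
  7^1 ≡ 7 (mod 48)
  7^2 ≡ 7² = 49 ≡ 1 (mod 48)
  7^4 ≡ 1² = 1 ≡ 1 (mod 48)
  7^8 ≡ 1² = 1 ≡ 1 (mod 48)
10 = 8 + 2, so 7^10 = 7^8 × 7^2 ≡ 1 × 1 (mod 48)
Multiplying step by step:
  1 × 1 = 1 ≡ 1 (mod 48)
Result: 7^10 ≡ 1 (mod 48)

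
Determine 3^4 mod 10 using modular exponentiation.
4 = 4 (binary 100). Repeated squaring mod 10: 3^1 ≡ 3; 3^2 ≡ 3² = 9 ≡ 9; 3^4 ≡ 9² = 81 ≡ 1. So 3^4 ≡ 1 (mod 10).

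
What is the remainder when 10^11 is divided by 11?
Using Fermat: 10^{10} ≡ 1 (mod 11). 11 ≡ 1 (mod 10). So 10^{11} ≡ 10^{1} ≡ 10 (mod 11)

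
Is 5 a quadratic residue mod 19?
By Euler's criterion: 5^{9} ≡ 1 (mod 19). Since this equals 1, 5 is a QR.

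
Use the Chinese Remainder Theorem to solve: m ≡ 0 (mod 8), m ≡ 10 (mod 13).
M = 8 × 13 = 104. M₁ = 13, y₁ ≡ 5 (mod 8). M₂ = 8, y₂ ≡ 5 (mod 13). m = 0×13×5 + 10×8×5 ≡ 88 (mod 104)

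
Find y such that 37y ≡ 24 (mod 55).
17

Since gcd(37, 55) = 1 divides 24, a solution exists.
Multiply both sides by the inverse of 37 mod 55:
  37^(-1) mod 55 = 3
  x ≡ 3 × 24 ≡ 72 ≡ 17 (mod 55)
Verification: 37 × 17 = 629 = 11 × 55 + 24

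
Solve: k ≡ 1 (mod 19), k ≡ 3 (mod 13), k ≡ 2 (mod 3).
M = 19 × 13 × 3 = 741. M₁ = 39, y₁ ≡ 1 (mod 19). M₂ = 57, y₂ ≡ 8 (mod 13). M₃ = 247, y₃ ≡ 1 (mod 3). k = 1×39×1 + 3×57×8 + 2×247×1 ≡ 419 (mod 741)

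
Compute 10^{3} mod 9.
1

Using successive squaring:
Binary expansion of 3: 11
Powers of 10 mod 9 (each is the square of the previous):
  10^1 ≡ 1 (mod 9)
  10^2 ≡ 1² = 1 ≡ 1 (mod 9)
3 = 2 + 1, so 10^3 = 10^2 × 10^1 ≡ 1 × 1 (mod 9)
Multiplying step by step:
  1 × 1 = 1 ≡ 1 (mod 9)
Result: 10^3 ≡ 1 (mod 9)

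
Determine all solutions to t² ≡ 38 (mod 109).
The square roots of 38 mod 109 are 16 and 93. Verify: 16² = 256 ≡ 38 (mod 109)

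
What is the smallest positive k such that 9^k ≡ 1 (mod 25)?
Powers of 9 mod 25: 9^1≡9, 9^2≡6, 9^3≡4, 9^4≡11, 9^5≡24, 9^6≡16, 9^7≡19, 9^8≡21, 9^9≡14, 9^10≡1. Order = 10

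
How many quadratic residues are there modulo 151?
For prime 151, there are (p-1)/2 = (151-1)/2 = 75 quadratic residues (excluding 0).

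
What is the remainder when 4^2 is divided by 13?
2 = 2 (binary 10). Repeated squaring mod 13: 4^1 ≡ 4; 4^2 ≡ 4² = 16 ≡ 3. So 4^2 ≡ 3 (mod 13).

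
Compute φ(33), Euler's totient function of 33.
20

Prime factorization: 33 = 3 × 11
Using the formula φ(n) = n × Π(1 - 1/p) for each prime factor p:
φ(33) = 33 × (1 - 1/3) × (1 - 1/11)
φ(33) = 20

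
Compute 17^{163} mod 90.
53

Using successive squaring:
Binary expansion of 163: 10100011
Powers of 17 mod 90 (each is the square of the previous):
  17^1 ≡ 17 (mod 90)
  17^2 ≡ 17² = 289 ≡ 19 (mod 90)
  17^4 ≡ 19² = 361 ≡ 1 (mod 90)
  17^8 ≡ 1² = 1 ≡ 1 (mod 90)
  17^16 ≡ 1² = 1 ≡ 1 (mod 90)
  17^32 ≡ 1² = 1 ≡ 1 (mod 90)
  17^64 ≡ 1² = 1 ≡ 1 (mod 90)
  17^128 ≡ 1² = 1 ≡ 1 (mod 90)
163 = 128 + 32 + 2 + 1, so 17^163 = 17^128 × 17^32 × 17^2 × 17^1 ≡ 1 × 1 × 19 × 17 (mod 90)
Multiplying step by step:
  1 × 1 = 1 ≡ 1 (mod 90)
  1 × 19 = 19 ≡ 19 (mod 90)
  19 × 17 = 323 ≡ 53 (mod 90)
Result: 17^163 ≡ 53 (mod 90)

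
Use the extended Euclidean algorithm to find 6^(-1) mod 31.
Extended GCD: 6(-5) + 31(1) = 1. So 6^(-1) ≡ 26 ≡ 26 (mod 31). Verify: 6 × 26 = 156 ≡ 1 (mod 31)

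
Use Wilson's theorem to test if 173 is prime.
(172)! mod 173 = 172. Since 172 ≡ -1 (mod 173), 173 is prime.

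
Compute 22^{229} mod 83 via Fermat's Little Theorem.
39

By Fermat's Little Theorem, a^(p-1) ≡ 1 (mod p) for prime p and gcd(a, p) = 1
Here p = 83, so 22^82 ≡ 1 (mod 83)
We can reduce the exponent: 229 mod 82 = 65
So 22^229 ≡ 22^65 (mod 83)
Computing: 22^65 mod 83 = 39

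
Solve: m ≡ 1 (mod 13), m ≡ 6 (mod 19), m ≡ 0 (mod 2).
M = 13 × 19 × 2 = 494. M₁ = 38, y₁ ≡ 12 (mod 13). M₂ = 26, y₂ ≡ 11 (mod 19). M₃ = 247, y₃ ≡ 1 (mod 2). m = 1×38×12 + 6×26×11 + 0×247×1 ≡ 196 (mod 494)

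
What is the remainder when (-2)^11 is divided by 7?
Using Fermat: (-2)^{6} ≡ 1 (mod 7). 11 ≡ 5 (mod 6). So (-2)^{11} ≡ (-2)^{5} ≡ 3 (mod 7)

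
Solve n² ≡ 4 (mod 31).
The square roots of 4 mod 31 are 2 and 29. Verify: 2² = 4 ≡ 4 (mod 31)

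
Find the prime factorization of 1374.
2 × 3 × 229

Divide by primes starting from smallest:
1374 ÷ 2 = 687
687 ÷ 3 = 229
229 ÷ 229 = 1

1374 = 2 × 3 × 229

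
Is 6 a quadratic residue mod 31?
By Euler's criterion: 6^{15} ≡ 30 (mod 31). Since this equals -1 (≡ 30), 6 is not a QR.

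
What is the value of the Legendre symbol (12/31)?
(12/31) = 12^{15} mod 31 = -1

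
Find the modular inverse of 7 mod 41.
7^(-1) ≡ 6 (mod 41). Verification: 7 × 6 = 42 ≡ 1 (mod 41)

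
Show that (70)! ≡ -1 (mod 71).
(70)! mod 71 = 70. Since this equals -1 (mod 71), Wilson confirms 71 is prime.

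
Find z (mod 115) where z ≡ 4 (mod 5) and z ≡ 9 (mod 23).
M = 5 × 23 = 115. M₁ = 23, y₁ ≡ 2 (mod 5). M₂ = 5, y₂ ≡ 14 (mod 23). z = 4×23×2 + 9×5×14 ≡ 9 (mod 115)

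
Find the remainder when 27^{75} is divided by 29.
By Fermat: 27^{28} ≡ 1 (mod 29). 75 = 2×28 + 19. So 27^{75} ≡ 27^{19} ≡ 3 (mod 29)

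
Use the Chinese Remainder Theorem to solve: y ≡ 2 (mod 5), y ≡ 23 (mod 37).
97

Using the Chinese Remainder Theorem:
M = product of moduli = 185
For equation 1: M_1 = 37, 37 ≡ 2 (mod 5), inverse of 37 mod 5 is 3 (check: 2 × 3 = 6 ≡ 1 (mod 5))
For equation 2: M_2 = 5, 5 ≡ 5 (mod 37), inverse of 5 mod 37 is 15 (check: 5 × 15 = 75 ≡ 1 (mod 37))
Combine: y ≡ Σ r_i×M_i×(M_i⁻¹ mod m_i) = 2×37×3 + 23×5×15 = 222 + 1725 = 1947
1947 mod 185 = 97
y ≡ 97 (mod 185)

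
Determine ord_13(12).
Powers of 12 mod 13: 12^1≡12, 12^2≡1. Order = 2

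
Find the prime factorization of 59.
59

Divide by primes starting from smallest:
59 ÷ 59 = 1

59 = 59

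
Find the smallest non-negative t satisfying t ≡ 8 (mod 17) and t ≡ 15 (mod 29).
M = 17 × 29 = 493. M₁ = 29, y₁ ≡ 10 (mod 17). M₂ = 17, y₂ ≡ 12 (mod 29). t = 8×29×10 + 15×17×12 ≡ 450 (mod 493)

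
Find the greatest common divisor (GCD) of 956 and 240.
4

Using the Euclidean algorithm:
956 = 3 × 240 + 236
240 = 1 × 236 + 4
236 = 59 × 4 + 0

GCD(956, 240) = 4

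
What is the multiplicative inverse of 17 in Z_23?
19

Using Extended Euclidean Algorithm:
gcd(17, 23) = 1
Bezout coefficients: 17 × -4 + 23 × 3 = 1
So 17 × -4 ≡ 1 (mod 23)
The inverse is -4 mod 23 = 19
Verification: 17 × 19 = 323 = 14 × 23 + 1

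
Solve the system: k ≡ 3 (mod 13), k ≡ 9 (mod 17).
M = 13 × 17 = 221. M₁ = 17, y₁ ≡ 10 (mod 13). M₂ = 13, y₂ ≡ 4 (mod 17). k = 3×17×10 + 9×13×4 ≡ 94 (mod 221)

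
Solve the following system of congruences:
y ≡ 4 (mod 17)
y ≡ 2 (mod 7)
72

Using the Chinese Remainder Theorem:
M = product of moduli = 119
For equation 1: M_1 = 7, 7 ≡ 7 (mod 17), inverse of 7 mod 17 is 5 (check: 7 × 5 = 35 ≡ 1 (mod 17))
For equation 2: M_2 = 17, 17 ≡ 3 (mod 7), inverse of 17 mod 7 is 5 (check: 3 × 5 = 15 ≡ 1 (mod 7))
Combine: y ≡ Σ r_i×M_i×(M_i⁻¹ mod m_i) = 4×7×5 + 2×17×5 = 140 + 170 = 310
310 mod 119 = 72
y ≡ 72 (mod 119)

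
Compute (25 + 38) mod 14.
7

(25 + 38) = 63
63 mod 14 = 7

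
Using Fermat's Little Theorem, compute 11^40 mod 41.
By Fermat's Little Theorem, 11^{40} ≡ 1 (mod 41) since 41 is prime and gcd(11, 41) = 1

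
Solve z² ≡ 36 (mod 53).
The square roots of 36 mod 53 are 47 and 6. Verify: 47² = 2209 ≡ 36 (mod 53)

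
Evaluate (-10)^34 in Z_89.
Using repeated squaring. (-10) ≡ 79 (mod 89). 34 = 32 + 2 (binary 100010). Repeated squaring mod 89: 79^1 ≡ 79; 79^2 ≡ 79² = 6241 ≡ 11; 79^4 ≡ 11² = 121 ≡ 32; 79^8 ≡ 32² = 1024 ≡ 45; 79^16 ≡ 45² = 2025 ≡ 67; 79^32 ≡ 67² = 4489 ≡ 39. Multiply: (-10)^34 ≡ 79^32 × 79^2 ≡ 39 × 11 (mod 89): 39 × 11 = 429 ≡ 73. So (-10)^34 ≡ 73 (mod 89).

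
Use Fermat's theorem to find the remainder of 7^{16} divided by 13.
9

By Fermat's Little Theorem, a^(p-1) ≡ 1 (mod p) for prime p and gcd(a, p) = 1
Here p = 13, so 7^12 ≡ 1 (mod 13)
We can reduce the exponent: 16 mod 12 = 4
So 7^16 ≡ 7^4 (mod 13)
Computing: 7^4 mod 13 = 9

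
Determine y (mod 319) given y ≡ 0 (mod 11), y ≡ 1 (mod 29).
88

Using the Chinese Remainder Theorem:
M = product of moduli = 319
For equation 1: M_1 = 29, 29 ≡ 7 (mod 11), inverse of 29 mod 11 is 8 (check: 7 × 8 = 56 ≡ 1 (mod 11))
For equation 2: M_2 = 11, 11 ≡ 11 (mod 29), inverse of 11 mod 29 is 8 (check: 11 × 8 = 88 ≡ 1 (mod 29))
Combine: y ≡ Σ r_i×M_i×(M_i⁻¹ mod m_i) = 0×29×8 + 1×11×8 = 0 + 88 = 88
88 mod 319 = 88
y ≡ 88 (mod 319)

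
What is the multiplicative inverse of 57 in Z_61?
57^(-1) ≡ 15 (mod 61). Verification: 57 × 15 = 855 ≡ 1 (mod 61)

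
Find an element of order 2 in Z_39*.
14 has order 2 mod 39 since 14^{2} ≡ 1 (mod 39) and no smaller power works.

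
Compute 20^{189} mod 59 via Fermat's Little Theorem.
16

By Fermat's Little Theorem, a^(p-1) ≡ 1 (mod p) for prime p and gcd(a, p) = 1
Here p = 59, so 20^58 ≡ 1 (mod 59)
We can reduce the exponent: 189 mod 58 = 15
So 20^189 ≡ 20^15 (mod 59)
Computing: 20^15 mod 59 = 16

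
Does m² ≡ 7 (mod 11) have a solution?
By Euler's criterion: 7^{5} ≡ 10 (mod 11). Since this equals -1 (≡ 10), 7 is not a QR.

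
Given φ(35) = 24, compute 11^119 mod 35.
By Euler: 11^{24} ≡ 1 (mod 35) since gcd(11, 35) = 1. 119 = 4×24 + 23. So 11^{119} ≡ 11^{23} ≡ 16 (mod 35)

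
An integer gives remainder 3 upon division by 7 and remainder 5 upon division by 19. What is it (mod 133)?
M = 7 × 19 = 133. M₁ = 19, y₁ ≡ 3 (mod 7). M₂ = 7, y₂ ≡ 11 (mod 19). m = 3×19×3 + 5×7×11 ≡ 24 (mod 133). The smallest positive such number is 24.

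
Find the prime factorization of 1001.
7 × 11 × 13

Divide by primes starting from smallest:
1001 ÷ 7 = 143
143 ÷ 11 = 13
13 ÷ 13 = 1

1001 = 7 × 11 × 13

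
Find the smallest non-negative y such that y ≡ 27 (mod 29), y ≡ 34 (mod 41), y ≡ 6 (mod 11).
8234

Using the Chinese Remainder Theorem:
M = product of moduli = 13079
For equation 1: M_1 = 451, 451 ≡ 16 (mod 29), inverse of 451 mod 29 is 20 (check: 16 × 20 = 320 ≡ 1 (mod 29))
For equation 2: M_2 = 319, 319 ≡ 32 (mod 41), inverse of 319 mod 41 is 9 (check: 32 × 9 = 288 ≡ 1 (mod 41))
For equation 3: M_3 = 1189, 1189 ≡ 1 (mod 11), inverse of 1189 mod 11 is 1 (check: 1 × 1 = 1 ≡ 1 (mod 11))
Combine: y ≡ Σ r_i×M_i×(M_i⁻¹ mod m_i) = 27×451×20 + 34×319×9 + 6×1189×1 = 243540 + 97614 + 7134 = 348288
348288 mod 13079 = 8234
y ≡ 8234 (mod 13079)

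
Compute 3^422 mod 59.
Using Fermat: 3^{58} ≡ 1 (mod 59). 422 ≡ 16 (mod 58). So 3^{422} ≡ 3^{16} ≡ 26 (mod 59)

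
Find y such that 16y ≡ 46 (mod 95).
86

Since gcd(16, 95) = 1 divides 46, a solution exists.
Multiply both sides by the inverse of 16 mod 95:
  16^(-1) mod 95 = 6
  x ≡ 6 × 46 ≡ 276 ≡ 86 (mod 95)
Verification: 16 × 86 = 1376 = 14 × 95 + 46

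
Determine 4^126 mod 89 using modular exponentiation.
Using Fermat: 4^{88} ≡ 1 (mod 89). 126 ≡ 38 (mod 88). So 4^{126} ≡ 4^{38} ≡ 45 (mod 89)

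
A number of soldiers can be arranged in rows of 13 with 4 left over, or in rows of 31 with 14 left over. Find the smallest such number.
M = 13 × 31 = 403. M₁ = 31, y₁ ≡ 8 (mod 13). M₂ = 13, y₂ ≡ 12 (mod 31). y = 4×31×8 + 14×13×12 ≡ 355 (mod 403). The smallest positive such number is 355.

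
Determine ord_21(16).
Powers of 16 mod 21: 16^1≡16, 16^2≡4, 16^3≡1. Order = 3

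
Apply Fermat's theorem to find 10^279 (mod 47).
By Fermat: 10^{46} ≡ 1 (mod 47). 279 = 6×46 + 3. So 10^{279} ≡ 10^{3} ≡ 13 (mod 47)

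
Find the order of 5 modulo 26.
Powers of 5 mod 26: 5^1≡5, 5^2≡25, 5^3≡21, 5^4≡1. Order = 4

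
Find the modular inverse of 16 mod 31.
16^(-1) ≡ 2 (mod 31). Verification: 16 × 2 = 32 ≡ 1 (mod 31)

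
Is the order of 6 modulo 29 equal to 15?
No, the actual order is 14, not 15.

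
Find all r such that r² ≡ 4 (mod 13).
The square roots of 4 mod 13 are 11 and 2. Verify: 11² = 121 ≡ 4 (mod 13)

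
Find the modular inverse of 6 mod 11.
6^(-1) ≡ 2 (mod 11). Verification: 6 × 2 = 12 ≡ 1 (mod 11)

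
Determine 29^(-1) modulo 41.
29^(-1) ≡ 17 (mod 41). Verification: 29 × 17 = 493 ≡ 1 (mod 41)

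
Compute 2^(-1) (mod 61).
2^(-1) ≡ 31 (mod 61). Verification: 2 × 31 = 62 ≡ 1 (mod 61)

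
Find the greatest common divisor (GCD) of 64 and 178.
2

Using the Euclidean algorithm:
64 = 0 × 178 + 64
178 = 2 × 64 + 50
64 = 1 × 50 + 14
50 = 3 × 14 + 8
14 = 1 × 8 + 6
8 = 1 × 6 + 2
6 = 3 × 2 + 0

GCD(64, 178) = 2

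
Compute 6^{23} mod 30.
6

Using successive squaring:
Binary expansion of 23: 10111
Powers of 6 mod 30 (each is the square of the previous):
  6^1 ≡ 6 (mod 30)
  6^2 ≡ 6² = 36 ≡ 6 (mod 30)
  6^4 ≡ 6² = 36 ≡ 6 (mod 30)
  6^8 ≡ 6² = 36 ≡ 6 (mod 30)
  6^16 ≡ 6² = 36 ≡ 6 (mod 30)
23 = 16 + 4 + 2 + 1, so 6^23 = 6^16 × 6^4 × 6^2 × 6^1 ≡ 6 × 6 × 6 × 6 (mod 30)
Multiplying step by step:
  6 × 6 = 36 ≡ 6 (mod 30)
  6 × 6 = 36 ≡ 6 (mod 30)
  6 × 6 = 36 ≡ 6 (mod 30)
Result: 6^23 ≡ 6 (mod 30)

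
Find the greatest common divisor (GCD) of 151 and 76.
1

Using the Euclidean algorithm:
151 = 1 × 76 + 75
76 = 1 × 75 + 1
75 = 75 × 1 + 0

GCD(151, 76) = 1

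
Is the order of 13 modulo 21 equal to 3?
No, the actual order is 2, not 3.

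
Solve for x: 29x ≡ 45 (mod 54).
9

Since gcd(29, 54) = 1 divides 45, a solution exists.
Multiply both sides by the inverse of 29 mod 54:
  29^(-1) mod 54 = 41
  x ≡ 41 × 45 ≡ 1845 ≡ 9 (mod 54)
Verification: 29 × 9 = 261 = 4 × 54 + 45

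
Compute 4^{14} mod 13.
3

Using successive squaring:
Binary expansion of 14: 1110
Powers of 4 mod 13 (each is the square of the previous):
  4^1 ≡ 4 (mod 13)
  4^2 ≡ 4² = 16 ≡ 3 (mod 13)
  4^4 ≡ 3² = 9 ≡ 9 (mod 13)
  4^8 ≡ 9² = 81 ≡ 3 (mod 13)
14 = 8 + 4 + 2, so 4^14 = 4^8 × 4^4 × 4^2 ≡ 3 × 9 × 3 (mod 13)
Multiplying step by step:
  3 × 9 = 27 ≡ 1 (mod 13)
  1 × 3 = 3 ≡ 3 (mod 13)
Result: 4^14 ≡ 3 (mod 13)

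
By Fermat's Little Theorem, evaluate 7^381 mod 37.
By Fermat: 7^{36} ≡ 1 (mod 37). 381 ≡ 21 (mod 36). So 7^{381} ≡ 7^{21} ≡ 10 (mod 37)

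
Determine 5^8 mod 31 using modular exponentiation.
8 = 8 (binary 1000). Repeated squaring mod 31: 5^1 ≡ 5; 5^2 ≡ 5² = 25 ≡ 25; 5^4 ≡ 25² = 625 ≡ 5; 5^8 ≡ 5² = 25 ≡ 25. So 5^8 ≡ 25 (mod 31).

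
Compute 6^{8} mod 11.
4

Using successive squaring:
Binary expansion of 8: 1000
Powers of 6 mod 11 (each is the square of the previous):
  6^1 ≡ 6 (mod 11)
  6^2 ≡ 6² = 36 ≡ 3 (mod 11)
  6^4 ≡ 3² = 9 ≡ 9 (mod 11)
  6^8 ≡ 9² = 81 ≡ 4 (mod 11)
8 is a power of 2, so 6^8 is the last square: ≡ 4 (mod 11)
Result: 6^8 ≡ 4 (mod 11)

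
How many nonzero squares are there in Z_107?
For prime 107, there are (p-1)/2 = (107-1)/2 = 53 quadratic residues (excluding 0).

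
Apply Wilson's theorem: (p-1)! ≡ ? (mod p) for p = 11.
By Wilson's theorem, (10)! ≡ -1 ≡ 10 (mod 11)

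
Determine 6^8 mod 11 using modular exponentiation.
8 = 8 (binary 1000). Repeated squaring mod 11: 6^1 ≡ 6; 6^2 ≡ 6² = 36 ≡ 3; 6^4 ≡ 3² = 9 ≡ 9; 6^8 ≡ 9² = 81 ≡ 4. So 6^8 ≡ 4 (mod 11).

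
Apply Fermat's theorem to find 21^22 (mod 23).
By Fermat's Little Theorem, 21^{22} ≡ 1 (mod 23) since 23 is prime and gcd(21, 23) = 1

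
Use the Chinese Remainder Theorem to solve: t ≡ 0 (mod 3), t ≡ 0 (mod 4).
M = 3 × 4 = 12. M₁ = 4, y₁ ≡ 1 (mod 3). M₂ = 3, y₂ ≡ 3 (mod 4). t = 0×4×1 + 0×3×3 ≡ 0 (mod 12)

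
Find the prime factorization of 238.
2 × 7 × 17

Divide by primes starting from smallest:
238 ÷ 2 = 119
119 ÷ 7 = 17
17 ÷ 17 = 1

238 = 2 × 7 × 17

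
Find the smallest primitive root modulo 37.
2

A primitive root g modulo p has order p-1 = 36
Prime divisors of 36: [2, 3]
g is a primitive root iff g^(36/q) ≢ 1 (mod 37) for each prime divisor q
Testing small values:
  g = 2: 2^18 ≡ 36, 2^12 ≡ 26 (mod 37) → none is 1, primitive root!
The smallest primitive root is 2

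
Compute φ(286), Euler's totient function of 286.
120

Prime factorization: 286 = 2 × 11 × 13
Using the formula φ(n) = n × Π(1 - 1/p) for each prime factor p:
φ(286) = 286 × (1 - 1/2) × (1 - 1/11) × (1 - 1/13)
φ(286) = 120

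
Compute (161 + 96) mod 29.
25

(161 + 96) = 257
257 mod 29 = 25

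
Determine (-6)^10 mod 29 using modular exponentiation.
(-6) ≡ 23 (mod 29). 10 = 8 + 2 (binary 1010). Repeated squaring mod 29: 23^1 ≡ 23; 23^2 ≡ 23² = 529 ≡ 7; 23^4 ≡ 7² = 49 ≡ 20; 23^8 ≡ 20² = 400 ≡ 23. Multiply: (-6)^10 ≡ 23^8 × 23^2 ≡ 23 × 7 (mod 29): 23 × 7 = 161 ≡ 16. So (-6)^10 ≡ 16 (mod 29).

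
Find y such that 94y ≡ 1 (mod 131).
94^(-1) ≡ 46 (mod 131). Verification: 94 × 46 = 4324 ≡ 1 (mod 131)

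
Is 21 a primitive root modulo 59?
No

To verify, check if 21^(58/q) ≢ 1 (mod 59) for each prime divisor q of 58
Divisors of 58 = 58: [1, 2, 29, 58]
  21^(58/2) = 21^29 ≡ 1 (mod 59)
  21^(58/29) = 21^2 ≡ 28 (mod 59)
Conclusion: 21 is not a primitive root modulo 59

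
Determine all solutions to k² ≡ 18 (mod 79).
The square roots of 18 mod 79 are 52 and 27. Verify: 52² = 2704 ≡ 18 (mod 79)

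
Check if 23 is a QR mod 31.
By Euler's criterion: 23^{15} ≡ 30 (mod 31). Since this equals -1 (≡ 30), 23 is not a QR.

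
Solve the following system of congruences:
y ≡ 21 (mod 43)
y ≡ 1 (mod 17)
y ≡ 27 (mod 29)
10728

Using the Chinese Remainder Theorem:
M = product of moduli = 21199
For equation 1: M_1 = 493, 493 ≡ 20 (mod 43), inverse of 493 mod 43 is 28 (check: 20 × 28 = 560 ≡ 1 (mod 43))
For equation 2: M_2 = 1247, 1247 ≡ 6 (mod 17), inverse of 1247 mod 17 is 3 (check: 6 × 3 = 18 ≡ 1 (mod 17))
For equation 3: M_3 = 731, 731 ≡ 6 (mod 29), inverse of 731 mod 29 is 5 (check: 6 × 5 = 30 ≡ 1 (mod 29))
Combine: y ≡ Σ r_i×M_i×(M_i⁻¹ mod m_i) = 21×493×28 + 1×1247×3 + 27×731×5 = 289884 + 3741 + 98685 = 392310
392310 mod 21199 = 10728
y ≡ 10728 (mod 21199)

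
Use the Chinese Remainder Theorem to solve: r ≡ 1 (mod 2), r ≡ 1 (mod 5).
M = 2 × 5 = 10. M₁ = 5, y₁ ≡ 1 (mod 2). M₂ = 2, y₂ ≡ 3 (mod 5). r = 1×5×1 + 1×2×3 ≡ 1 (mod 10)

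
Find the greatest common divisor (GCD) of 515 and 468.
1

Using the Euclidean algorithm:
515 = 1 × 468 + 47
468 = 9 × 47 + 45
47 = 1 × 45 + 2
45 = 22 × 2 + 1
2 = 2 × 1 + 0

GCD(515, 468) = 1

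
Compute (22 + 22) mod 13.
5

(22 + 22) = 44
44 mod 13 = 5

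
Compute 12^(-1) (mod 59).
12^(-1) ≡ 5 (mod 59). Verification: 12 × 5 = 60 ≡ 1 (mod 59)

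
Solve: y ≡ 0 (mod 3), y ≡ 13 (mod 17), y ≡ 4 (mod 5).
M = 3 × 17 × 5 = 255. M₁ = 85, y₁ ≡ 1 (mod 3). M₂ = 15, y₂ ≡ 8 (mod 17). M₃ = 51, y₃ ≡ 1 (mod 5). y = 0×85×1 + 13×15×8 + 4×51×1 ≡ 234 (mod 255)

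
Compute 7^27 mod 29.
Using repeated squaring. 27 = 16 + 8 + 2 + 1 (binary 11011). Repeated squaring mod 29: 7^1 ≡ 7; 7^2 ≡ 7² = 49 ≡ 20; 7^4 ≡ 20² = 400 ≡ 23; 7^8 ≡ 23² = 529 ≡ 7; 7^16 ≡ 7² = 49 ≡ 20. Multiply: 7^27 = 7^16 × 7^8 × 7^2 × 7^1 ≡ 20 × 7 × 20 × 7 (mod 29): 20 × 7 = 140 ≡ 24; 24 × 20 = 480 ≡ 16; 16 × 7 = 112 ≡ 25. So 7^27 ≡ 25 (mod 29).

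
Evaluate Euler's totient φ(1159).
1080

Prime factorization: 1159 = 19 × 61
Using the formula φ(n) = n × Π(1 - 1/p) for each prime factor p:
φ(1159) = 1159 × (1 - 1/19) × (1 - 1/61)
φ(1159) = 1080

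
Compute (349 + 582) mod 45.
31

(349 + 582) = 931
931 mod 45 = 31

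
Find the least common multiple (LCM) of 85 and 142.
12070

First find GCD(85, 142) using the Euclidean algorithm:
85 = 0 × 142 + 85
142 = 1 × 85 + 57
85 = 1 × 57 + 28
57 = 2 × 28 + 1
28 = 28 × 1 + 0
GCD(85, 142) = 1

LCM formula: LCM(a, b) = (a × b) / GCD(a, b)
LCM(85, 142) = (85 × 142) / 1
LCM(85, 142) = 12070 / 1
LCM(85, 142) = 12070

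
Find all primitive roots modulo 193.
Primitive roots mod 193: {5, 10, 15, 17, 19, 22, 26, 30, 34, 37, 38, 40, 41, 44, 45, 47, 51, 52, 53, 57, 58, 61, 66, 70, 73, 77, 78, 79, 80, 82, 90, 91, 102, 103, 111, 113, 114, 115, 116, 120, 123, 127, 132, 135, 136, 140, 141, 142, 146, 148, 149, 152, 153, 155, 156, 159, 163, 167, 171, 174, 176, 178, 183, 188}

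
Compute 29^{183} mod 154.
57

Using successive squaring:
Binary expansion of 183: 10110111
Powers of 29 mod 154 (each is the square of the previous):
  29^1 ≡ 29 (mod 154)
  29^2 ≡ 29² = 841 ≡ 71 (mod 154)
  29^4 ≡ 71² = 5041 ≡ 113 (mod 154)
  29^8 ≡ 113² = 12769 ≡ 141 (mod 154)
  29^16 ≡ 141² = 19881 ≡ 15 (mod 154)
  29^32 ≡ 15² = 225 ≡ 71 (mod 154)
  29^64 ≡ 71² = 5041 ≡ 113 (mod 154)
  29^128 ≡ 113² = 12769 ≡ 141 (mod 154)
183 = 128 + 32 + 16 + 4 + 2 + 1, so 29^183 = 29^128 × 29^32 × 29^16 × 29^4 × 29^2 × 29^1 ≡ 141 × 71 × 15 × 113 × 71 × 29 (mod 154)
Multiplying step by step:
  141 × 71 = 10011 ≡ 1 (mod 154)
  1 × 15 = 15 ≡ 15 (mod 154)
  15 × 113 = 1695 ≡ 1 (mod 154)
  1 × 71 = 71 ≡ 71 (mod 154)
  71 × 29 = 2059 ≡ 57 (mod 154)
Result: 29^183 ≡ 57 (mod 154)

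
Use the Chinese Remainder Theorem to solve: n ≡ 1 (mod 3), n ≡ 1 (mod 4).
M = 3 × 4 = 12. M₁ = 4, y₁ ≡ 1 (mod 3). M₂ = 3, y₂ ≡ 3 (mod 4). n = 1×4×1 + 1×3×3 ≡ 1 (mod 12)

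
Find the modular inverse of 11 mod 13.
11^(-1) ≡ 6 (mod 13). Verification: 11 × 6 = 66 ≡ 1 (mod 13)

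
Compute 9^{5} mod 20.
9

Using successive squaring:
Binary expansion of 5: 101
Powers of 9 mod 20 (each is the square of the previous):
  9^1 ≡ 9 (mod 20)
  9^2 ≡ 9² = 81 ≡ 1 (mod 20)
  9^4 ≡ 1² = 1 ≡ 1 (mod 20)
5 = 4 + 1, so 9^5 = 9^4 × 9^1 ≡ 1 × 9 (mod 20)
Multiplying step by step:
  1 × 9 = 9 ≡ 9 (mod 20)
Result: 9^5 ≡ 9 (mod 20)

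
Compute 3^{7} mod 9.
0

Using successive squaring:
Binary expansion of 7: 111
Powers of 3 mod 9 (each is the square of the previous):
  3^1 ≡ 3 (mod 9)
  3^2 ≡ 3² = 9 ≡ 0 (mod 9)
  3^4 ≡ 0² = 0 ≡ 0 (mod 9)
7 = 4 + 2 + 1, so 3^7 = 3^4 × 3^2 × 3^1 ≡ 0 × 0 × 3 (mod 9)
Multiplying step by step:
  0 × 0 = 0 ≡ 0 (mod 9)
  0 × 3 = 0 ≡ 0 (mod 9)
Result: 3^7 ≡ 0 (mod 9)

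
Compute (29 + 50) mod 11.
2

(29 + 50) = 79
79 mod 11 = 2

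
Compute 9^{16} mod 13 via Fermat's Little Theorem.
9

By Fermat's Little Theorem, a^(p-1) ≡ 1 (mod p) for prime p and gcd(a, p) = 1
Here p = 13, so 9^12 ≡ 1 (mod 13)
We can reduce the exponent: 16 mod 12 = 4
So 9^16 ≡ 9^4 (mod 13)
Computing: 9^4 mod 13 = 9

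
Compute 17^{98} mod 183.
100

Using successive squaring:
Binary expansion of 98: 1100010
Powers of 17 mod 183 (each is the square of the previous):
  17^1 ≡ 17 (mod 183)
  17^2 ≡ 17² = 289 ≡ 106 (mod 183)
  17^4 ≡ 106² = 11236 ≡ 73 (mod 183)
  17^8 ≡ 73² = 5329 ≡ 22 (mod 183)
  17^16 ≡ 22² = 484 ≡ 118 (mod 183)
  17^32 ≡ 118² = 13924 ≡ 16 (mod 183)
  17^64 ≡ 16² = 256 ≡ 73 (mod 183)
98 = 64 + 32 + 2, so 17^98 = 17^64 × 17^32 × 17^2 ≡ 73 × 16 × 106 (mod 183)
Multiplying step by step:
  73 × 16 = 1168 ≡ 70 (mod 183)
  70 × 106 = 7420 ≡ 100 (mod 183)
Result: 17^98 ≡ 100 (mod 183)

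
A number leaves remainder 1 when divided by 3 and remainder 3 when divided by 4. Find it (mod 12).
M = 3 × 4 = 12. M₁ = 4, y₁ ≡ 1 (mod 3). M₂ = 3, y₂ ≡ 3 (mod 4). m = 1×4×1 + 3×3×3 ≡ 7 (mod 12)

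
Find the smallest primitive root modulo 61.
2

A primitive root g modulo p has order p-1 = 60
Prime divisors of 60: [2, 3, 5]
g is a primitive root iff g^(60/q) ≢ 1 (mod 61) for each prime divisor q
Testing small values:
  g = 2: 2^30 ≡ 60, 2^20 ≡ 47, 2^12 ≡ 9 (mod 61) → none is 1, primitive root!
The smallest primitive root is 2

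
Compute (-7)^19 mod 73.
Using repeated squaring. (-7) ≡ 66 (mod 73). 19 = 16 + 2 + 1 (binary 10011). Repeated squaring mod 73: 66^1 ≡ 66; 66^2 ≡ 66² = 4356 ≡ 49; 66^4 ≡ 49² = 2401 ≡ 65; 66^8 ≡ 65² = 4225 ≡ 64; 66^16 ≡ 64² = 4096 ≡ 8. Multiply: (-7)^19 ≡ 66^16 × 66^2 × 66^1 ≡ 8 × 49 × 66 (mod 73): 8 × 49 = 392 ≡ 27; 27 × 66 = 1782 ≡ 30. So (-7)^19 ≡ 30 (mod 73).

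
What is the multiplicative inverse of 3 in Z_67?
3^(-1) ≡ 45 (mod 67). Verification: 3 × 45 = 135 ≡ 1 (mod 67)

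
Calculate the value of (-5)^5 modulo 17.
(-5) ≡ 12 (mod 17). 5 = 4 + 1 (binary 101). Repeated squaring mod 17: 12^1 ≡ 12; 12^2 ≡ 12² = 144 ≡ 8; 12^4 ≡ 8² = 64 ≡ 13. Multiply: (-5)^5 ≡ 12^4 × 12^1 ≡ 13 × 12 (mod 17): 13 × 12 = 156 ≡ 3. So (-5)^5 ≡ 3 (mod 17).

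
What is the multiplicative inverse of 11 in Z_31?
11^(-1) ≡ 17 (mod 31). Verification: 11 × 17 = 187 ≡ 1 (mod 31)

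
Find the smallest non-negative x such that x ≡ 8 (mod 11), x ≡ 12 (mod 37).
382

Using the Chinese Remainder Theorem:
M = product of moduli = 407
For equation 1: M_1 = 37, 37 ≡ 4 (mod 11), inverse of 37 mod 11 is 3 (check: 4 × 3 = 12 ≡ 1 (mod 11))
For equation 2: M_2 = 11, 11 ≡ 11 (mod 37), inverse of 11 mod 37 is 27 (check: 11 × 27 = 297 ≡ 1 (mod 37))
Combine: x ≡ Σ r_i×M_i×(M_i⁻¹ mod m_i) = 8×37×3 + 12×11×27 = 888 + 3564 = 4452
4452 mod 407 = 382
x ≡ 382 (mod 407)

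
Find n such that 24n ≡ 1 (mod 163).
24^(-1) ≡ 34 (mod 163). Verification: 24 × 34 = 816 ≡ 1 (mod 163)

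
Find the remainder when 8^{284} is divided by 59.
By Fermat: 8^{58} ≡ 1 (mod 59). 284 = 4×58 + 52. So 8^{284} ≡ 8^{52} ≡ 17 (mod 59)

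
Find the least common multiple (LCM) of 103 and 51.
5253

First find GCD(103, 51) using the Euclidean algorithm:
103 = 2 × 51 + 1
51 = 51 × 1 + 0
GCD(103, 51) = 1

LCM formula: LCM(a, b) = (a × b) / GCD(a, b)
LCM(103, 51) = (103 × 51) / 1
LCM(103, 51) = 5253 / 1
LCM(103, 51) = 5253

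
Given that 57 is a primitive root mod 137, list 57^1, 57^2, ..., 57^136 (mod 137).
g^1, g^2, ..., g^{136} mod 137: {57, 98, 106, 14, 113, 2, 114, 59, 75, 28, 89, 4, 91, 118, 13, 56, 41, 8, 45, 99, 26, 112, 82, 16, 90, 61, 52, 87, 27, 32, 43, 122, 104, 37, 54, 64, 86, 107, 71, 74, 108, 128, 35, 77, 5, 11, 79, 119, 70, 17, 10, 22, 21, 101, 3, 34, 20, 44, 42, 65, 6, 68, 40, 88, 84, 130, 12, 136, 80, 39, 31, 123, 24, 135, 23, 78, 62, 109, 48, 133, 46, 19, 124, 81, 96, 129, 92, 38, 111, 25, 55, 121, 47, 76, 85, 50, 110, 105, 94, 15, 33, 100, 83, 73, 51, 30, 66, 63, 29, 9, 102, 60, 132, 126, 58, 18, 67, 120, 127, 115, 116, 36, 134, 103, 117, 93, 95, 72, 131, 69, 97, 49, 53, 7, 125, 1}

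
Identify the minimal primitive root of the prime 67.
p - 1 = 66 has prime divisors 2, 3, 11. h is a primitive root mod 67 iff h^(66/q) ≢ 1 (mod 67) for each such q.
h = 2: 2^33 ≡ 66, 2^22 ≡ 37, 2^6 ≡ 64 (mod 67); none is 1, so 2 has order 66 and is a primitive root.
The smallest primitive root mod 67 is g = 2.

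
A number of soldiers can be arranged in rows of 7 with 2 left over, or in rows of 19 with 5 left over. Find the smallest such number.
M = 7 × 19 = 133. M₁ = 19, y₁ ≡ 3 (mod 7). M₂ = 7, y₂ ≡ 11 (mod 19). m = 2×19×3 + 5×7×11 ≡ 100 (mod 133). The smallest positive such number is 100.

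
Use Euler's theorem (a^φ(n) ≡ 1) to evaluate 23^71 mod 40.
By Euler: 23^{16} ≡ 1 (mod 40) since gcd(23, 40) = 1. 71 = 4×16 + 7. So 23^{71} ≡ 23^{7} ≡ 7 (mod 40)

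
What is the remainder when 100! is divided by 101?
By Wilson's theorem, (100)! ≡ -1 ≡ 100 (mod 101)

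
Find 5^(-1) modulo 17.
7

Using Extended Euclidean Algorithm:
gcd(5, 17) = 1
Bezout coefficients: 5 × 7 + 17 × -2 = 1
So 5 × 7 ≡ 1 (mod 17)
The inverse is 7 mod 17 = 7
Verification: 5 × 7 = 35 = 2 × 17 + 1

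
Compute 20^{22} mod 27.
25

Using successive squaring:
Binary expansion of 22: 10110
Powers of 20 mod 27 (each is the square of the previous):
  20^1 ≡ 20 (mod 27)
  20^2 ≡ 20² = 400 ≡ 22 (mod 27)
  20^4 ≡ 22² = 484 ≡ 25 (mod 27)
  20^8 ≡ 25² = 625 ≡ 4 (mod 27)
  20^16 ≡ 4² = 16 ≡ 16 (mod 27)
22 = 16 + 4 + 2, so 20^22 = 20^16 × 20^4 × 20^2 ≡ 16 × 25 × 22 (mod 27)
Multiplying step by step:
  16 × 25 = 400 ≡ 22 (mod 27)
  22 × 22 = 484 ≡ 25 (mod 27)
Result: 20^22 ≡ 25 (mod 27)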